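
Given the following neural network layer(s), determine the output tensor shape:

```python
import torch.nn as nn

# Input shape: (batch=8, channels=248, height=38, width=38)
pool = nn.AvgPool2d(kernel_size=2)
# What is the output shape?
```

Input: (8, 248, 38, 38) -> Output: (8, 248, 19, 19)

Answer: (8, 248, 19, 19)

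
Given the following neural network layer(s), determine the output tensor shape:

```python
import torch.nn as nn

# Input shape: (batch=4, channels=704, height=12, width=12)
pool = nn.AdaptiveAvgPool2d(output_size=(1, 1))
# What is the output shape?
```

Input: (4, 704, 12, 12) -> Output: (4, 704, 1, 1)

Answer: (4, 704, 1, 1)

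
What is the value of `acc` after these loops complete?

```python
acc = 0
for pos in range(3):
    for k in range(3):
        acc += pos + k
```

Sum of all pos+k for pos,k in 3x3
`acc` takes the values: 0 → 1 → 3 → 4 → 6 → 9 → 11 → 14 → 18

Answer: 18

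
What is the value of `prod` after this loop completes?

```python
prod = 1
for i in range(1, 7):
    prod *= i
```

6! = 720
`prod` takes the values: 1 → 2 → 6 → 24 → 120 → 720

Answer: 720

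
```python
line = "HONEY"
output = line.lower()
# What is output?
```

Trace:
`line = "HONEY"` → line = 'HONEY'
`output = line.lower()` → output = 'honey'
So output = 'honey'

Answer: 'honey'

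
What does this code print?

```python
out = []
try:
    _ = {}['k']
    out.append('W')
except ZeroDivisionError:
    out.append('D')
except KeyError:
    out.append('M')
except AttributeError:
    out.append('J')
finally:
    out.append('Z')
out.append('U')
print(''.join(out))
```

Execution trace: 'M' (except KeyError) → 'Z' (finally) → 'U' (after the try/except). Output: MZU

Answer: MZU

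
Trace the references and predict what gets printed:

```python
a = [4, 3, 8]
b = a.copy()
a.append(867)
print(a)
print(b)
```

Key concept: list.copy() creates independent copy.
Step by step:
`a = [4, 3, 8]` → a = [4, 3, 8]
`b = a.copy()` → b = [4, 3, 8]
`a.append(867)` → a = [4, 3, 8, 867]
`print(a)` → prints [4, 3, 8, 867]
`print(b)` → prints [4, 3, 8]

Answer:
[4, 3, 8, 867]
[4, 3, 8]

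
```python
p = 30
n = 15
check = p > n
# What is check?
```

Trace:
`p = 30` → p = 30
`n = 15` → n = 15
`check = p > n` → check = True
So check = True

Answer: True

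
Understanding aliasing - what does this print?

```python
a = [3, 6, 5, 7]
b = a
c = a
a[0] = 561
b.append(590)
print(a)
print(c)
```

Key concept: multiple aliases.
Step by step:
`a = [3, 6, 5, 7]` → a = [3, 6, 5, 7]
`b = a` → b = [3, 6, 5, 7] (same object as a)
`c = a` → c = [3, 6, 5, 7] (same object as a, b)
`a[0] = 561` → a = [561, 6, 5, 7] (same object as b, c); b = [561, 6, 5, 7] (same object as a, c); c = [561, 6, 5, 7] (same object as a, b)
`b.append(590)` → a = [561, 6, 5, 7, 590] (same object as b, c); b = [561, 6, 5, 7, 590] (same object as a, c); c = [561, 6, 5, 7, 590] (same object as a, b)
`print(a)` → prints [561, 6, 5, 7, 590]
`print(c)` → prints [561, 6, 5, 7, 590]

Answer:
[561, 6, 5, 7, 590]
[561, 6, 5, 7, 590]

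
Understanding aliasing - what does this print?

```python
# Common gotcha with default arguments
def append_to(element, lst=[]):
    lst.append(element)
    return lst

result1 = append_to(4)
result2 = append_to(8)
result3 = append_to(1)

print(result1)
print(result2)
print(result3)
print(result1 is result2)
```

Key concept: mutable default argument gotcha.
Step by step:
`result1 = append_to(4)` → result1 = [4]
`result2 = append_to(8)` → result1 = [4, 8] (same object as result2); result2 = [4, 8] (same object as result1)
`result3 = append_to(1)` → result1 = [4, 8, 1] (same object as result2, result3); result2 = [4, 8, 1] (same object as result1, result3); result3 = [4, 8, 1] (same object as result1, result2)
`print(result1)` → prints [4, 8, 1]
`print(result2)` → prints [4, 8, 1]
`print(result3)` → prints [4, 8, 1]
`print(result1 is result2)` → prints True

Answer:
[4, 8, 1]
[4, 8, 1]
[4, 8, 1]
True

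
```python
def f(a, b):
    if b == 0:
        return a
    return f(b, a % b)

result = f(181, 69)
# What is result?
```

f(181, 69) -> f(69, 43) -> f(43, 26) -> f(26, 17) -> f(17, 9) -> f(9, 8) -> f(8, 1) -> f(1, 0) -> 1

Answer: 1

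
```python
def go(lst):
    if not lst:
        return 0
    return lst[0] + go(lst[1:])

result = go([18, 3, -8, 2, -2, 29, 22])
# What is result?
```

18 + 3 + (-8) + 2 + (-2) + 29 + 22 + 0 = 64

Answer: 64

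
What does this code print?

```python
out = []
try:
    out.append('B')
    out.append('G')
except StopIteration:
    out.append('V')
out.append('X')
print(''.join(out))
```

Execution trace: 'B' (try body) → 'G' (try body, no exception) → 'X' (after the try/except). Output: BGX

Answer: BGX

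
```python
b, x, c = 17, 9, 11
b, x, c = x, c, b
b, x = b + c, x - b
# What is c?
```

Trace:
`b, x, c = 17, 9, 11` → b = 17; x = 9; c = 11
`b, x, c = x, c, b` → b = 9; x = 11; c = 17
`b, x = b + c, x - b` → b = 26; x = 2
So c = 17

Answer: 17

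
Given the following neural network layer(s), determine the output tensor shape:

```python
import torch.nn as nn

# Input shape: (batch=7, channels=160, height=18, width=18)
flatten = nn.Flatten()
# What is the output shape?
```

Input: (7, 160, 18, 18) -> Output: (7, 51840)

Answer: (7, 51840)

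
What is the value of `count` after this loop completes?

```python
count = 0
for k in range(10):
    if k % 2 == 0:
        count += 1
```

Count numbers divisible by 2 in range(10)
`count` takes the values: 0 → 1 → 2 → 3 → 4 → 5

Answer: 5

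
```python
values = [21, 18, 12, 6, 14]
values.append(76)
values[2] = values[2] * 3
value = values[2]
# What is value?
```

Trace:
`values = [21, 18, 12, 6, 14]` → values = [21, 18, 12, 6, 14]
`values.append(76)` → values = [21, 18, 12, 6, 14, 76]
`values[2] = values[2] * 3` → values = [21, 18, 36, 6, 14, 76]
`value = values[2]` → value = 36
So value = 36

Answer: 36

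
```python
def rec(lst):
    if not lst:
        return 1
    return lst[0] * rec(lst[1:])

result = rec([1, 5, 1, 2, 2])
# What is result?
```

Product over [1, 5, 1, 2, 2] = 1 * 5 * 1 * 2 * 2 = 20

Answer: 20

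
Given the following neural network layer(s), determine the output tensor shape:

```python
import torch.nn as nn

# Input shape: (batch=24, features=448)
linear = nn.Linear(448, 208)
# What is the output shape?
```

Input: (24, 448) -> Output: (24, 208)

Answer: (24, 208)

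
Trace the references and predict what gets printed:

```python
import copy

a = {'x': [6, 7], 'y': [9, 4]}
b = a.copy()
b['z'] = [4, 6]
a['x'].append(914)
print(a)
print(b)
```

Key concept: shallow copy of dict with mutable values.
Step by step:
`a = {'x': [6, 7], 'y': [9, 4]}` → a = {'x': [6, 7], 'y': [9, 4]}
`b = a.copy()` → b = {'x': [6, 7], 'y': [9, 4]}
`b['z'] = [4, 6]` → b = {'x': [6, 7], 'y': [9, 4], 'z': [4, 6]}
`a['x'].append(914)` → a = {'x': [6, 7, 914], 'y': [9, 4]}; b = {'x': [6, 7, 914], 'y': [9, 4], 'z': [4, 6]}
`print(a)` → prints {'x': [6, 7, 914], 'y': [9, 4]}
`print(b)` → prints {'x': [6, 7, 914], 'y': [9, 4], 'z': [4, 6]}

Answer:
{'x': [6, 7, 914], 'y': [9, 4]}
{'x': [6, 7, 914], 'y': [9, 4], 'z': [4, 6]}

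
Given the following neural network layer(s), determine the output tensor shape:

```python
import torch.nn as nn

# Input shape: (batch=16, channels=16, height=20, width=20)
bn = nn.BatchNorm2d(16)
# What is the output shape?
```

Input: (16, 16, 20, 20) -> Output: (16, 16, 20, 20)

Answer: (16, 16, 20, 20)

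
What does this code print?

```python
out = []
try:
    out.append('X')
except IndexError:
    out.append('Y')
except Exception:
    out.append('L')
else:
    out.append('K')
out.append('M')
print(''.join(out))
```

Execution trace: 'X' (try body, no exception) → 'K' (else) → 'M' (after the try/except). Output: XKM

Answer: XKM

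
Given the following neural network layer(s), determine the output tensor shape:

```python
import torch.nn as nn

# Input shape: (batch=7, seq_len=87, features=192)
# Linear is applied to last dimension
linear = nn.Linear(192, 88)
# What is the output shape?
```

Input: (7, 87, 192) -> Output: (7, 87, 88)

Answer: (7, 87, 88)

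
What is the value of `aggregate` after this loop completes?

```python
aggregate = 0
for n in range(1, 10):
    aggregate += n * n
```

Sum of squares 1² to 9² = 285
`aggregate` takes the values: 0 → 1 → 5 → 14 → 30 → 55 → 91 → 140 → 204 → 285

Answer: 285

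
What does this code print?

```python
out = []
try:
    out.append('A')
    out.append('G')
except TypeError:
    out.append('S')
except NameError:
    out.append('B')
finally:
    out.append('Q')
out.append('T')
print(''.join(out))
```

Execution trace: 'A' (try body) → 'G' (try body, no exception) → 'Q' (finally) → 'T' (after the try/except). Output: AGQT

Answer: AGQT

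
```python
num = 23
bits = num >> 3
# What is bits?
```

Trace:
`num = 23` → num = 23
`bits = num >> 3` → bits = 2
So bits = 2

Answer: 2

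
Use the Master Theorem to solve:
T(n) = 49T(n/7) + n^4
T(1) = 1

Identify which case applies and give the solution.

a=49, b=7, f(n)=n^4. log_7(49) = 2. Since c=4 > 2 and the regularity condition holds (49(n/7)^4 = (49/7^4)n^4 with 49/7^4 < 1), Case 3 applies: T(n) = Θ(f(n)) = O(n^4).

Answer: O(n^4) - Case 3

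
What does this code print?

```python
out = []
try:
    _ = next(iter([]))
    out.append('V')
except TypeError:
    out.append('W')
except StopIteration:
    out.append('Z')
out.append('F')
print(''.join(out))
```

Execution trace: 'Z' (except StopIteration) → 'F' (after the try/except). Output: ZF

Answer: ZF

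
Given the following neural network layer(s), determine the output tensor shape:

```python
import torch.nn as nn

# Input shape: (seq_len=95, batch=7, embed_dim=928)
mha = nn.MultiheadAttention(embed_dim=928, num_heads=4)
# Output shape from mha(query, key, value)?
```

Input: (95, 7, 928) -> Output: (95, 7, 928)

Answer: (95, 7, 928)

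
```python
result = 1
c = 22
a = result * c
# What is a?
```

Trace:
`result = 1` → result = 1
`c = 22` → c = 22
`a = result * c` → a = 22
So a = 22

Answer: 22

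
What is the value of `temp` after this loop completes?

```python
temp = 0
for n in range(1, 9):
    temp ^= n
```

XOR of 1 to 8
`temp` takes the values: 0 → 1 → 3 → 0 → 4 → 1 → 7 → 0 → 8

Answer: 8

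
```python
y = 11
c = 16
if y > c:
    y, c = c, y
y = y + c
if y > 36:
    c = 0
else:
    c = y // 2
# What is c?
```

Trace:
`y = 11` → y = 11
`c = 16` → c = 16
`if y > c: ...` → y > c is False → no variable changes
`y = y + c` → y = 27
`if y > 36: ...` → y > 36 is False, take else branch → c = 13
So c = 13

Answer: 13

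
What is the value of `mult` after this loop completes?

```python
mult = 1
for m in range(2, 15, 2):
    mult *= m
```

Product of even numbers 2 to 14
`mult` takes the values: 1 → 2 → 8 → 48 → 384 → 3840 → 46080 → 645120

Answer: 645120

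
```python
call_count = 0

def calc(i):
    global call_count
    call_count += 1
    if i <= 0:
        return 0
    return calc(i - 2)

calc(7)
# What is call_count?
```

Linear recursion stepping by 2: 5 calls from i=7 down to ≤0.

Answer: 5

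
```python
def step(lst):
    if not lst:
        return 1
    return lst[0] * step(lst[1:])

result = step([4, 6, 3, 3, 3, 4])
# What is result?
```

Product over [4, 6, 3, 3, 3, 4] = 4 * 6 * 3 * 3 * 3 * 4 = 2592

Answer: 2592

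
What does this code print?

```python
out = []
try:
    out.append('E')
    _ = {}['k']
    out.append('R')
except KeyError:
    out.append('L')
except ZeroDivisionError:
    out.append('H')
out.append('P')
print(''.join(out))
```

Execution trace: 'E' (try body) → 'L' (except KeyError) → 'P' (after the try/except). Output: ELP

Answer: ELP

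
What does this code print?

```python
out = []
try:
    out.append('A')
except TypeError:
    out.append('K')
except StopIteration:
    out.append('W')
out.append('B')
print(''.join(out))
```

Execution trace: 'A' (try body, no exception) → 'B' (after the try/except). Output: AB

Answer: AB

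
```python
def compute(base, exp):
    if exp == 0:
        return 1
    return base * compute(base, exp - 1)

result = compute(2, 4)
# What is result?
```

compute(2, 4) = 2 * 2 * 2 * 2 = 16

Answer: 16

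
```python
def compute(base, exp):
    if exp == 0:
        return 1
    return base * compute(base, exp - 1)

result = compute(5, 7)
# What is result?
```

compute(5, 7) = 5 * 5 * 5 * 5 * 5 * 5 * 5 = 78125

Answer: 78125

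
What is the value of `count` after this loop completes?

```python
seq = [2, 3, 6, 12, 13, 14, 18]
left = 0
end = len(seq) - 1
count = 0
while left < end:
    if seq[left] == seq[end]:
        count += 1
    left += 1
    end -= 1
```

Count matching pairs from ends
`count` takes the values: 0

Answer: 0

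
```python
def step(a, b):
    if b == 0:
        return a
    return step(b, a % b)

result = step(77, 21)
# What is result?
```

step(77, 21) -> step(21, 14) -> step(14, 7) -> step(7, 0) -> 7

Answer: 7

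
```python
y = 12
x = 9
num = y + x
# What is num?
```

Trace:
`y = 12` → y = 12
`x = 9` → x = 9
`num = y + x` → num = 21
So num = 21

Answer: 21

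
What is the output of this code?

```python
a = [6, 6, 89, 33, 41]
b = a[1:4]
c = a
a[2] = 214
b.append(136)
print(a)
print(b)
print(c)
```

Key concept: slice vs alias.
Step by step:
`a = [6, 6, 89, 33, 41]` → a = [6, 6, 89, 33, 41]
`b = a[1:4]` → b = [6, 89, 33]
`c = a` → c = [6, 6, 89, 33, 41] (same object as a)
`a[2] = 214` → a = [6, 6, 214, 33, 41] (same object as c); c = [6, 6, 214, 33, 41] (same object as a)
`b.append(136)` → b = [6, 89, 33, 136]
`print(a)` → prints [6, 6, 214, 33, 41]
`print(b)` → prints [6, 89, 33, 136]
`print(c)` → prints [6, 6, 214, 33, 41]

Answer:
[6, 6, 214, 33, 41]
[6, 89, 33, 136]
[6, 6, 214, 33, 41]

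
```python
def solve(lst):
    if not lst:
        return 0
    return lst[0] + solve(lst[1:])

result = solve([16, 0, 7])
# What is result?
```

16 + 0 + 7 + 0 = 23

Answer: 23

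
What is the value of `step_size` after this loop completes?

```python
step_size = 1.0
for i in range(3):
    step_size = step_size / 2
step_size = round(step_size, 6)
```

Halving LR 3 times: 1 / 2^3
`step_size` takes the values: 1.0 → 0.5 → 0.25 → 0.125

Answer: 0.125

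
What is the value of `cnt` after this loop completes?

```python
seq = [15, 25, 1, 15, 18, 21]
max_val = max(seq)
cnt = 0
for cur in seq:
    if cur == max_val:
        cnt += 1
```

Count of max value 25 in [15, 25, 1, 15, 18, 21]
`cnt` takes the values: 0 → 1

Answer: 1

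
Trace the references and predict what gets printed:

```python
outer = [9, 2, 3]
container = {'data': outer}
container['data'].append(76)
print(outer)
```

Key concept: dict holds reference to list.
Step by step:
`outer = [9, 2, 3]` → outer = [9, 2, 3]
`container = {'data': outer}` → container = {'data': [9, 2, 3]}
`container['data'].append(76)` → outer = [9, 2, 3, 76]; container = {'data': [9, 2, 3, 76]}
`print(outer)` → prints [9, 2, 3, 76]

Answer: [9, 2, 3, 76]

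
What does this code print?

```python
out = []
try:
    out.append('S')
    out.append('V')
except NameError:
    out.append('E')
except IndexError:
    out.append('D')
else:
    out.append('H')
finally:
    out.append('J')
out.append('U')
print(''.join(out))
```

Execution trace: 'S' (try body) → 'V' (try body, no exception) → 'H' (else) → 'J' (finally) → 'U' (after the try/except). Output: SVHJU

Answer: SVHJU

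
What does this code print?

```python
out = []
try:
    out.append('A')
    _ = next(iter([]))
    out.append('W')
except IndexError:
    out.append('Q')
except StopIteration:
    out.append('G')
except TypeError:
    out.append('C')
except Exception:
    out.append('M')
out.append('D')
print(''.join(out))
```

Execution trace: 'A' (try body) → 'G' (except StopIteration) → 'D' (after the try/except). Output: AGD

Answer: AGD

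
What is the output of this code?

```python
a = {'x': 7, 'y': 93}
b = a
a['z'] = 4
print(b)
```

Key concept: dict aliasing.
Step by step:
`a = {'x': 7, 'y': 93}` → a = {'x': 7, 'y': 93}
`b = a` → b = {'x': 7, 'y': 93} (same object as a)
`a['z'] = 4` → a = {'x': 7, 'y': 93, 'z': 4} (same object as b); b = {'x': 7, 'y': 93, 'z': 4} (same object as a)
`print(b)` → prints {'x': 7, 'y': 93, 'z': 4}

Answer: {'x': 7, 'y': 93, 'z': 4}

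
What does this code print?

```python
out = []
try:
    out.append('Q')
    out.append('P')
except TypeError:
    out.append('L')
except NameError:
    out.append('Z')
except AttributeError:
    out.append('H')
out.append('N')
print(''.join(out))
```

Execution trace: 'Q' (try body) → 'P' (try body, no exception) → 'N' (after the try/except). Output: QPN

Answer: QPN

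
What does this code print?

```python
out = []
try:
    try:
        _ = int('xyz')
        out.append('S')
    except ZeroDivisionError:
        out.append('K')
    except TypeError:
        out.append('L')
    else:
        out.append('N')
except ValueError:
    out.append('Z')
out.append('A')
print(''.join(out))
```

Execution trace: 'Z' (outer except ValueError) → 'A' (after the try/except). Output: ZA

Answer: ZA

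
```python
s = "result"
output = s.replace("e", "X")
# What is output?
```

Trace:
`s = "result"` → s = 'result'
`output = s.replace("e", "X")` → output = 'rXsult'
So output = 'rXsult'

Answer: 'rXsult'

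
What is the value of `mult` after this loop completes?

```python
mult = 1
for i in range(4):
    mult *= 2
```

2^4 = 16
`mult` takes the values: 1 → 2 → 4 → 8 → 16

Answer: 16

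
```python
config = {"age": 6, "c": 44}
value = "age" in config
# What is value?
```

Trace:
`config = {"age": 6, "c": 44}` → config = {'age': 6, 'c': 44}
`value = "age" in config` → value = True
So value = True

Answer: True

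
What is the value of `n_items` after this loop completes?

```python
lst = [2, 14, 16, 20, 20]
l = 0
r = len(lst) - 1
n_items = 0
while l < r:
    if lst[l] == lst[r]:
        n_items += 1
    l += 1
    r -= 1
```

Count matching pairs from ends
`n_items` takes the values: 0

Answer: 0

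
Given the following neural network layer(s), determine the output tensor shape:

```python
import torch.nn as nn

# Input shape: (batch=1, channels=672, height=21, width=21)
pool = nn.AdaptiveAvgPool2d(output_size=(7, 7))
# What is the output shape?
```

Input: (1, 672, 21, 21) -> Output: (1, 672, 7, 7)

Answer: (1, 672, 7, 7)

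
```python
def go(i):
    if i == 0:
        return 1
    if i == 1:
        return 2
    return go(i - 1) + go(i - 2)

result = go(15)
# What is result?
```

Build up from base cases: go(0)=1, go(1)=2, go(2)=3, go(3)=5, go(4)=8, go(5)=13, go(6)=21, ..., go(15)=1597

Answer: 1597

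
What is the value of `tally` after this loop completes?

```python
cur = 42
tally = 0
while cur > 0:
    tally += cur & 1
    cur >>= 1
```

Count set bits in 42 (binary: 0b101010)
`tally` takes the values: 0 → 1 → 2 → 3

Answer: 3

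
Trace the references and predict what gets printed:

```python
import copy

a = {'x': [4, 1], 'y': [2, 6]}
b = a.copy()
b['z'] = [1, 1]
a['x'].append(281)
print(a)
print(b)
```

Key concept: shallow copy of dict with mutable values.
Step by step:
`a = {'x': [4, 1], 'y': [2, 6]}` → a = {'x': [4, 1], 'y': [2, 6]}
`b = a.copy()` → b = {'x': [4, 1], 'y': [2, 6]}
`b['z'] = [1, 1]` → b = {'x': [4, 1], 'y': [2, 6], 'z': [1, 1]}
`a['x'].append(281)` → a = {'x': [4, 1, 281], 'y': [2, 6]}; b = {'x': [4, 1, 281], 'y': [2, 6], 'z': [1, 1]}
`print(a)` → prints {'x': [4, 1, 281], 'y': [2, 6]}
`print(b)` → prints {'x': [4, 1, 281], 'y': [2, 6], 'z': [1, 1]}

Answer:
{'x': [4, 1, 281], 'y': [2, 6]}
{'x': [4, 1, 281], 'y': [2, 6], 'z': [1, 1]}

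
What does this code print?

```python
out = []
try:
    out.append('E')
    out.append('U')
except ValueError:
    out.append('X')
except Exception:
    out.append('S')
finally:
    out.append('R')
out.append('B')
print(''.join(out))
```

Execution trace: 'E' (try body) → 'U' (try body, no exception) → 'R' (finally) → 'B' (after the try/except). Output: EURB

Answer: EURB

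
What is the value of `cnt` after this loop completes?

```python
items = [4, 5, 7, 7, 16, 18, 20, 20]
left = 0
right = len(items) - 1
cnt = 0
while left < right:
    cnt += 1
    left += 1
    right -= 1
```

Iterations until pointers meet (list length 8)
`cnt` takes the values: 0 → 1 → 2 → 3 → 4

Answer: 4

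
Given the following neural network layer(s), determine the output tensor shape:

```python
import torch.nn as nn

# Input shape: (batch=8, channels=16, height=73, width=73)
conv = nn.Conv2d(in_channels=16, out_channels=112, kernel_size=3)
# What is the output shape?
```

Input: (8, 16, 73, 73) -> Output: (8, 112, 71, 71)

Answer: (8, 112, 71, 71)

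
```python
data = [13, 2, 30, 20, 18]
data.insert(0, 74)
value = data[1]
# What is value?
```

Trace:
`data = [13, 2, 30, 20, 18]` → data = [13, 2, 30, 20, 18]
`data.insert(0, 74)` → data = [74, 13, 2, 30, 20, 18]
`value = data[1]` → value = 13
So value = 13

Answer: 13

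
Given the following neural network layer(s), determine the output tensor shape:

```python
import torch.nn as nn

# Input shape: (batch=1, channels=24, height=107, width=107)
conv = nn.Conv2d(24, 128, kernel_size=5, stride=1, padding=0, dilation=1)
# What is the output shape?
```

Input: (1, 24, 107, 107) -> Output: (1, 128, 103, 103)

Answer: (1, 128, 103, 103)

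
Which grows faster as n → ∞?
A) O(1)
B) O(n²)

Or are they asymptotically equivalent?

O(1) vs O(n²): Higher order terms dominate.

Answer: B) O(n²) grows faster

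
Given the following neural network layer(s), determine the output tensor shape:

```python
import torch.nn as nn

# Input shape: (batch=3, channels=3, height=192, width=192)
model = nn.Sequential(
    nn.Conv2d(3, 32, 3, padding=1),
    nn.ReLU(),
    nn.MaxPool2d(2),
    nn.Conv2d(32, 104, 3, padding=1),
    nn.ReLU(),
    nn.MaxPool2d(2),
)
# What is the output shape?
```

Input: (3, 3, 192, 192) -> after first Conv2d: (3, 32, 192, 192) -> after first MaxPool2d: (3, 32, 96, 96) -> after second Conv2d: (3, 104, 96, 96) -> Output: (3, 104, 48, 48)

Answer: (3, 104, 48, 48)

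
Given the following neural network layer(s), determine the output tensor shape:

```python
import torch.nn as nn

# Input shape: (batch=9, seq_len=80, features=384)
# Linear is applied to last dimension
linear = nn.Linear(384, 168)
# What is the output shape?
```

Input: (9, 80, 384) -> Output: (9, 80, 168)

Answer: (9, 80, 168)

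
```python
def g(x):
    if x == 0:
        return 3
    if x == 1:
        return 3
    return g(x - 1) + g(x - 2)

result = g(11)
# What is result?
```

Build up from base cases: g(0)=3, g(1)=3, g(2)=6, g(3)=9, g(4)=15, g(5)=24, g(6)=39, ..., g(11)=432

Answer: 432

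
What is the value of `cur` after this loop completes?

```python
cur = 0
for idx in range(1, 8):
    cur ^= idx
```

XOR of 1 to 7
`cur` takes the values: 0 → 1 → 3 → 0 → 4 → 1 → 7 → 0

Answer: 0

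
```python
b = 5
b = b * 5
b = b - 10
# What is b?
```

Trace:
`b = 5` → b = 5
`b = b * 5` → b = 25
`b = b - 10` → b = 15
So b = 15

Answer: 15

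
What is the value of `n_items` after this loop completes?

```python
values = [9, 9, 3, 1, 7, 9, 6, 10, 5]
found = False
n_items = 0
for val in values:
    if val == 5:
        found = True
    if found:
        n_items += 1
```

Count elements after first 5 in [9, 9, 3, 1, 7, 9, 6, 10, 5]
`n_items` takes the values: 0 → 1

Answer: 1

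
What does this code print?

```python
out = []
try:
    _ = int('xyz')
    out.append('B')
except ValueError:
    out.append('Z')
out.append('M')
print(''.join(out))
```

Execution trace: 'Z' (except ValueError) → 'M' (after the try/except). Output: ZM

Answer: ZM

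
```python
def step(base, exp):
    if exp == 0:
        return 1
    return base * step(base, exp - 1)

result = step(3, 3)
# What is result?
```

step(3, 3) = 3 * 3 * 3 = 27

Answer: 27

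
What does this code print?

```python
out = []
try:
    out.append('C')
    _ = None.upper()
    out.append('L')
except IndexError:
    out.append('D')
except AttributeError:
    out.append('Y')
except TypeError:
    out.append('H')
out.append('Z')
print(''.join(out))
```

Execution trace: 'C' (try body) → 'Y' (except AttributeError) → 'Z' (after the try/except). Output: CYZ

Answer: CYZ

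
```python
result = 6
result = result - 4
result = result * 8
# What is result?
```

Trace:
`result = 6` → result = 6
`result = result - 4` → result = 2
`result = result * 8` → result = 16
So result = 16

Answer: 16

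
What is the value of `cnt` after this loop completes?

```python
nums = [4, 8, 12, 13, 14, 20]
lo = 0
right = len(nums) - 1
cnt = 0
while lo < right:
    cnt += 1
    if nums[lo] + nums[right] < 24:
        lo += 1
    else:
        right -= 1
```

Steps to find pair summing to 24
`cnt` takes the values: 0 → 1 → 2 → 3 → 4 → 5

Answer: 5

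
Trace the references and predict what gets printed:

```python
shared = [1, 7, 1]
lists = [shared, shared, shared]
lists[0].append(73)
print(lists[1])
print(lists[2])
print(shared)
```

Key concept: list of same reference.
Step by step:
`shared = [1, 7, 1]` → shared = [1, 7, 1]
`lists = [shared, shared, shared]` → lists = [[1, 7, 1], [1, 7, 1], [1, 7, 1]]
`lists[0].append(73)` → shared = [1, 7, 1, 73]; lists = [[1, 7, 1, 73], [1, 7, 1, 73], [1, 7, 1, 73]]
`print(lists[1])` → prints [1, 7, 1, 73]
`print(lists[2])` → prints [1, 7, 1, 73]
`print(shared)` → prints [1, 7, 1, 73]

Answer:
[1, 7, 1, 73]
[1, 7, 1, 73]
[1, 7, 1, 73]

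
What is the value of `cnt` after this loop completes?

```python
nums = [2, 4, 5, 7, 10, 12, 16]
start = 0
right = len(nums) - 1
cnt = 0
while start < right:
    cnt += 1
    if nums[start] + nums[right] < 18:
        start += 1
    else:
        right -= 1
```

Steps to find pair summing to 18
`cnt` takes the values: 0 → 1 → 2 → 3 → 4 → 5 → 6

Answer: 6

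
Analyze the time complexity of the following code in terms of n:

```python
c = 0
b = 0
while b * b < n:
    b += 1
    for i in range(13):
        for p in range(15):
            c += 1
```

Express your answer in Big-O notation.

Each loop level contributes: √n × 1 × 1. Multiplying the contributions gives O(√n).

Answer: O(√n)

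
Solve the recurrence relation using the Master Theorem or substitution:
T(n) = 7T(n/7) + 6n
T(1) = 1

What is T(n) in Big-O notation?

By Master Theorem: a=7, b=7, f(n)=6n. Since log_7(7) = 1 and f(n) = Θ(n^1), Case 2 applies. T(n) = O(n log n).

Answer: O(n log n)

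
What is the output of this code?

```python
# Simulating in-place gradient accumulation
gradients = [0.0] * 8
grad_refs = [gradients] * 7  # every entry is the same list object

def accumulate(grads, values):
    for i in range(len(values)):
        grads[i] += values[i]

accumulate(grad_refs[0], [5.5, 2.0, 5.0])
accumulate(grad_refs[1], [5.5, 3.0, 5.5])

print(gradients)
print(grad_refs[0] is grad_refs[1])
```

Key concept: gradient accumulation aliasing.
Step by step:
`gradients = [0.0] * 8` → gradients = [0.0, 0.0, 0.0, 0.0, 0.0, 0.0, 0.0, 0.0]
`grad_refs = [gradients] * 7` → grad_refs = [[0.0, 0.0, 0.0, 0.0, 0.0, 0.0, 0.0, 0.0], [0.0, 0.0, 0.0, 0.0, 0.0, 0.0, 0.0, 0.0], [0.0, 0.0, 0.0, 0.0, 0.0, 0.0, 0.0, 0.0], [0.0, 0.0, 0.0, 0.0, 0.0, 0.0, 0.0, 0.0], [0.0, 0.0, 0.0, 0.0, 0.0, 0.0, 0.0, 0.0], [0.0, 0.0, 0.0, 0.0, 0.0, 0.0, 0.0, 0.0], [0.0, 0.0, 0.0, 0.0, 0.0, 0.0, 0.0, 0.0]]
`accumulate(grad_refs[0], [5.5, 2.0, 5.0])` → gradients = [5.5, 2.0, 5.0, 0.0, 0.0, 0.0, 0.0, 0.0]; grad_refs = [[5.5, 2.0, 5.0, 0.0, 0.0, 0.0, 0.0, 0.0], [5.5, 2.0, 5.0, 0.0, 0.0, 0.0, 0.0, 0.0], [5.5, 2.0, 5.0, 0.0, 0.0, 0.0, 0.0, 0.0], [5.5, 2.0, 5.0, 0.0, 0.0, 0.0, 0.0, 0.0], [5.5, 2.0, 5.0, 0.0, 0.0, 0.0, 0.0, 0.0], [5.5, 2.0, 5.0, 0.0, 0.0, 0.0, 0.0, 0.0], [5.5, 2.0, 5.0, 0.0, 0.0, 0.0, 0.0, 0.0]]
`accumulate(grad_refs[1], [5.5, 3.0, 5.5])` → gradients = [11.0, 5.0, 10.5, 0.0, 0.0, 0.0, 0.0, 0.0]; grad_refs = [[11.0, 5.0, 10.5, 0.0, 0.0, 0.0, 0.0, 0.0], [11.0, 5.0, 10.5, 0.0, 0.0, 0.0, 0.0, 0.0], [11.0, 5.0, 10.5, 0.0, 0.0, 0.0, 0.0, 0.0], [11.0, 5.0, 10.5, 0.0, 0.0, 0.0, 0.0, 0.0], [11.0, 5.0, 10.5, 0.0, 0.0, 0.0, 0.0, 0.0], [11.0, 5.0, 10.5, 0.0, 0.0, 0.0, 0.0, 0.0], [11.0, 5.0, 10.5, 0.0, 0.0, 0.0, 0.0, 0.0]]
`print(gradients)` → prints [11.0, 5.0, 10.5, 0.0, 0.0, 0.0, 0.0, 0.0]
`print(grad_refs[0] is grad_refs[1])` → prints True

Answer:
[11.0, 5.0, 10.5, 0.0, 0.0, 0.0, 0.0, 0.0]
True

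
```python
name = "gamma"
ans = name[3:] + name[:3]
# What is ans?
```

Trace:
`name = "gamma"` → name = 'gamma'
`ans = name[3:] + name[:3]` → ans = 'magam'
So ans = 'magam'

Answer: 'magam'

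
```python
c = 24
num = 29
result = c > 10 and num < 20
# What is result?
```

Trace:
`c = 24` → c = 24
`num = 29` → num = 29
`result = c > 10 and num < 20` → result = False
So result = False

Answer: False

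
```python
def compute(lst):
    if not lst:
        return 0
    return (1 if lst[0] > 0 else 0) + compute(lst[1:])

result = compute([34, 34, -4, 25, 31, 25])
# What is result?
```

Count of positive elements in [34, 34, -4, 25, 31, 25] = 5

Answer: 5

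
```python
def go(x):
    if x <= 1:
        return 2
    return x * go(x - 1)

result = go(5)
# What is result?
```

go(5) = 5 * 4 * 3 * 2 * 2 = 240

Answer: 240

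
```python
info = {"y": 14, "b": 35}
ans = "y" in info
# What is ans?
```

Trace:
`info = {"y": 14, "b": 35}` → info = {'y': 14, 'b': 35}
`ans = "y" in info` → ans = True
So ans = True

Answer: True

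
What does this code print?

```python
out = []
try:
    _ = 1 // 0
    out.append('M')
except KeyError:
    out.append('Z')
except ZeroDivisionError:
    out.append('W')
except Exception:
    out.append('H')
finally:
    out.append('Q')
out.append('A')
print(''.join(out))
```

Execution trace: 'W' (except ZeroDivisionError) → 'Q' (finally) → 'A' (after the try/except). Output: WQA

Answer: WQA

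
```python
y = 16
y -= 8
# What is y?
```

Trace:
`y = 16` → y = 16
`y -= 8` → y = 8
So y = 8

Answer: 8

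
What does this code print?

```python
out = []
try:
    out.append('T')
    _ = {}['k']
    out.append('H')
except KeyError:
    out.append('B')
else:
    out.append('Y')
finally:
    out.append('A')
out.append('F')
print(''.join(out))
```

Execution trace: 'T' (try body) → 'B' (except KeyError) → 'A' (finally) → 'F' (after the try/except). Output: TBAF

Answer: TBAF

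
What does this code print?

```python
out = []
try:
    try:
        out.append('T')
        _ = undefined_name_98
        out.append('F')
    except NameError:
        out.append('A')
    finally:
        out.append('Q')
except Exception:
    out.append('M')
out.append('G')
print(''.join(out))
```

Execution trace: 'T' (inner try body) → 'A' (inner except NameError) → 'Q' (inner finally) → 'G' (after the try/except). Output: TAQG

Answer: TAQG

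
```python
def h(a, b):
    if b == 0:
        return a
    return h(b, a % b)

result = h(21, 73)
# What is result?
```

h(21, 73) -> h(73, 21) -> h(21, 10) -> h(10, 1) -> h(1, 0) -> 1

Answer: 1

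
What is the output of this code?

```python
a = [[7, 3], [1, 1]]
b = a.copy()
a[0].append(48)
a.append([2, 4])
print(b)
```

Key concept: shallow copy with nested lists.
Step by step:
`a = [[7, 3], [1, 1]]` → a = [[7, 3], [1, 1]]
`b = a.copy()` → b = [[7, 3], [1, 1]]
`a[0].append(48)` → a = [[7, 3, 48], [1, 1]]; b = [[7, 3, 48], [1, 1]]
`a.append([2, 4])` → a = [[7, 3, 48], [1, 1], [2, 4]]
`print(b)` → prints [[7, 3, 48], [1, 1]]

Answer: [[7, 3, 48], [1, 1]]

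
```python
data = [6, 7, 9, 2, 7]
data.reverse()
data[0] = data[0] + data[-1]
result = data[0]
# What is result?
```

Trace:
`data = [6, 7, 9, 2, 7]` → data = [6, 7, 9, 2, 7]
`data.reverse()` → data = [7, 2, 9, 7, 6]
`data[0] = data[0] + data[-1]` → data = [13, 2, 9, 7, 6]
`result = data[0]` → result = 13
So result = 13

Answer: 13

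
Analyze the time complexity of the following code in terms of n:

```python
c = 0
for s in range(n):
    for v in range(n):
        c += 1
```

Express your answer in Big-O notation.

Each loop level contributes: n × n. Multiplying the contributions gives O(n^2).

Answer: O(n^2)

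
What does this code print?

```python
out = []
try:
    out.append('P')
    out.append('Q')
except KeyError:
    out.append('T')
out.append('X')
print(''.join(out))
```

Execution trace: 'P' (try body) → 'Q' (try body, no exception) → 'X' (after the try/except). Output: PQX

Answer: PQX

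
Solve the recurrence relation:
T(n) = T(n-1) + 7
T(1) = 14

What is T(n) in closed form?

Unrolling: T(n) = T(1) + 7·(n-1) = 14 + 7(n-1) = 7n + 7.

Answer: T(n) = 7n + 7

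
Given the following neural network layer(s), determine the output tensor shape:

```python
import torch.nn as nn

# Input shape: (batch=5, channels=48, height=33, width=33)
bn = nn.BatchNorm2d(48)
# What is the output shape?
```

Input: (5, 48, 33, 33) -> Output: (5, 48, 33, 33)

Answer: (5, 48, 33, 33)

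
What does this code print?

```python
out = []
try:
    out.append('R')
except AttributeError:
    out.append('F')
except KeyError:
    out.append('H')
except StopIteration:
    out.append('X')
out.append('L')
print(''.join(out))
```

Execution trace: 'R' (try body, no exception) → 'L' (after the try/except). Output: RL

Answer: RL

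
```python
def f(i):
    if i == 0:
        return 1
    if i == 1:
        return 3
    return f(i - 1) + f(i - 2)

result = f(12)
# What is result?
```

Build up from base cases: f(0)=1, f(1)=3, f(2)=4, f(3)=7, f(4)=11, f(5)=18, f(6)=29, ..., f(12)=521

Answer: 521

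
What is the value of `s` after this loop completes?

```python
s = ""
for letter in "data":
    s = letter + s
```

Reverse 'data'
`s` takes the values: "" → "d" → "ad" → "tad" → "atad"

Answer: "atad"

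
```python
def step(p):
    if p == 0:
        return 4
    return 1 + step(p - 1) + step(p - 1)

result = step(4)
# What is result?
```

step(p) = 1 + 2·step(p-1), step(0)=4. Closed form: (4+1)·2^4 - 1 = 79.

Answer: 79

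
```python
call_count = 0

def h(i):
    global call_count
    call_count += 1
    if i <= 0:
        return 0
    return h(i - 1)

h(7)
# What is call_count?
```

Linear recursion stepping by 1: 8 calls from i=7 down to ≤0.

Answer: 8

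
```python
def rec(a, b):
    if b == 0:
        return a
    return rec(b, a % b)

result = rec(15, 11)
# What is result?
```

rec(15, 11) -> rec(11, 4) -> rec(4, 3) -> rec(3, 1) -> rec(1, 0) -> 1

Answer: 1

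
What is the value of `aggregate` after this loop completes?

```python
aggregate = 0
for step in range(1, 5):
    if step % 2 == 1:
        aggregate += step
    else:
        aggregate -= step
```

Add odd, subtract even
`aggregate` takes the values: 0 → 1 → -1 → 2 → -2

Answer: -2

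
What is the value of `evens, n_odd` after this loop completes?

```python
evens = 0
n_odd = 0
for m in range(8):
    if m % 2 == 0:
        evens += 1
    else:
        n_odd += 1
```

Count evens and odds in range(8)
`evens, n_odd` takes the values: (0, 0) → (1, 0) → (1, 1) → (2, 1) → (2, 2) → (3, 2) → (3, 3) → (4, 3) → (4, 4)

Answer: 4, 4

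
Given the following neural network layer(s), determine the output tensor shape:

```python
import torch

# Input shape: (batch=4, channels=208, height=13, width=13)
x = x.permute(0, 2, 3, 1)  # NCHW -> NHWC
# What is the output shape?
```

Input: (4, 208, 13, 13) -> Output: (4, 13, 13, 208)

Answer: (4, 13, 13, 208)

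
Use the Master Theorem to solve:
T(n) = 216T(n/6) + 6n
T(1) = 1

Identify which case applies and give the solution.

a=216, b=6, f(n)=6n. log_6(216) = 3. Since c=1 < 3, Case 1 applies: T(n) = Θ(n^log_b(a)) = O(n^3).

Answer: O(n^3) - Case 1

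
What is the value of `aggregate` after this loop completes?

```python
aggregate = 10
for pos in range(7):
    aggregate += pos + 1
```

Start at 10, add 1 to 7 = 38
`aggregate` takes the values: 10 → 11 → 13 → 16 → 20 → 25 → 31 → 38

Answer: 38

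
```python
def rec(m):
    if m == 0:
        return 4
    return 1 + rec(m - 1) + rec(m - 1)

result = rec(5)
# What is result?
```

rec(m) = 1 + 2·rec(m-1), rec(0)=4. Closed form: (4+1)·2^5 - 1 = 159.

Answer: 159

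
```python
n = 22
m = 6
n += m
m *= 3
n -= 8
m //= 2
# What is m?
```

Trace:
`n = 22` → n = 22
`m = 6` → m = 6
`n += m` → n = 28
`m *= 3` → m = 18
`n -= 8` → n = 20
`m //= 2` → m = 9
So m = 9

Answer: 9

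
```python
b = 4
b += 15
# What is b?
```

Trace:
`b = 4` → b = 4
`b += 15` → b = 19
So b = 19

Answer: 19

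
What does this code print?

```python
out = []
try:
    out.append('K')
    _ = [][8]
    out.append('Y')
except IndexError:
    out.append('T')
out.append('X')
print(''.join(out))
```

Execution trace: 'K' (try body) → 'T' (except IndexError) → 'X' (after the try/except). Output: KTX

Answer: KTX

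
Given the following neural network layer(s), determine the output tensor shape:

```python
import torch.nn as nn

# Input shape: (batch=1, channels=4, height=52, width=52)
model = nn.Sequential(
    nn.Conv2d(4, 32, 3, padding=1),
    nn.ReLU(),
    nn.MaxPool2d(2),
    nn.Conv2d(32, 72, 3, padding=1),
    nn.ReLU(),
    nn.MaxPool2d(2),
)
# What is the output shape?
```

Input: (1, 4, 52, 52) -> after first Conv2d: (1, 32, 52, 52) -> after first MaxPool2d: (1, 32, 26, 26) -> after second Conv2d: (1, 72, 26, 26) -> Output: (1, 72, 13, 13)

Answer: (1, 72, 13, 13)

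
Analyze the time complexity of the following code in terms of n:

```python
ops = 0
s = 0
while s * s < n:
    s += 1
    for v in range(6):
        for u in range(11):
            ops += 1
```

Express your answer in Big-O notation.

Each loop level contributes: √n × 1 × 1. Multiplying the contributions gives O(√n).

Answer: O(√n)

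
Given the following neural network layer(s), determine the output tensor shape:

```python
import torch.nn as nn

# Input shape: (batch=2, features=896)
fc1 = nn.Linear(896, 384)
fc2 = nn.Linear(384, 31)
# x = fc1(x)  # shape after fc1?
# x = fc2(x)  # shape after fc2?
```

Input: (2, 896) -> after fc1: (2, 384) -> Output: (2, 31)

Answer: (2, 31)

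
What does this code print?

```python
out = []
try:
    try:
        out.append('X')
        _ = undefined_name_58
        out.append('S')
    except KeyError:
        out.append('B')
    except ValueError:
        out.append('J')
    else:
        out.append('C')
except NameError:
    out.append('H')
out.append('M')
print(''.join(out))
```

Execution trace: 'X' (try body) → 'H' (outer except NameError) → 'M' (after the try/except). Output: XHM

Answer: XHM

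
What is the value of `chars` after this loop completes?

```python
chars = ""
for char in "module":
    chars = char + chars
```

Reverse 'module'
`chars` takes the values: "" → "m" → "om" → "dom" → "udom" → "ludom" → "eludom"

Answer: "eludom"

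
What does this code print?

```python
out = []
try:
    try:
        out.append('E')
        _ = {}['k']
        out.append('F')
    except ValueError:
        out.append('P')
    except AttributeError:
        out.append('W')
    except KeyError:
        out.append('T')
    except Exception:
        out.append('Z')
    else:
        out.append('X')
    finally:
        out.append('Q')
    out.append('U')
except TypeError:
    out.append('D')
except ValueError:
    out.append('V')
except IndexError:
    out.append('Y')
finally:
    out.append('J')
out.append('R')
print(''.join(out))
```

Execution trace: 'E' (inner try body) → 'T' (inner except KeyError) → 'Q' (inner finally) → 'U' (try body, no exception) → 'J' (finally) → 'R' (after the try/except). Output: ETQUJR

Answer: ETQUJR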